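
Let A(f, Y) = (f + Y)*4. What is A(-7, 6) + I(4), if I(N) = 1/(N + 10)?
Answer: -55/14 ≈ -3.9286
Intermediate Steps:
A(f, Y) = 4*Y + 4*f (A(f, Y) = (Y + f)*4 = 4*Y + 4*f)
I(N) = 1/(10 + N)
A(-7, 6) + I(4) = (4*6 + 4*(-7)) + 1/(10 + 4) = (24 - 28) + 1/14 = -4 + 1/14 = -55/14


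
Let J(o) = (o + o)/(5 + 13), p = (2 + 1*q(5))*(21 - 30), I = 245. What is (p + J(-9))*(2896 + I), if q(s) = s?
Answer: -201024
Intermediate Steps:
p = -63 (p = (2 + 1*5)*(21 - 30) = (2 + 5)*(-9) = 7*(-9) = -63)
J(o) = o/9 (J(o) = (2*o)/18 = (2*o)*(1/18) = o/9)
(p + J(-9))*(2896 + I) = (-63 + (⅑)*(-9))*(2896 + 245) = (-63 - 1)*3141 = -64*3141 = -201024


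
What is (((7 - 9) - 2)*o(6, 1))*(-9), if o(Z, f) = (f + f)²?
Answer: 144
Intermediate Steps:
o(Z, f) = 4*f² (o(Z, f) = (2*f)² = 4*f²)
(((7 - 9) - 2)*o(6, 1))*(-9) = (((7 - 9) - 2)*(4*1²))*(-9) = ((-2 - 2)*(4*1))*(-9) = -4*4*(-9) = -16*(-9) = 144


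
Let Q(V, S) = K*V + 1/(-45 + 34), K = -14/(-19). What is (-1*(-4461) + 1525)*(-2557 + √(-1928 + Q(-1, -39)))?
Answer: -15306202 + 149650*I*√134805/209 ≈ -1.5306e+7 + 2.629e+5*I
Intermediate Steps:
K = 14/19 (K = -14*(-1/19) = 14/19 ≈ 0.73684)
Q(V, S) = -1/11 + 14*V/19 (Q(V, S) = 14*V/19 + 1/(-45 + 34) = 14*V/19 + 1/(-11) = 14*V/19 - 1/11 = -1/11 + 14*V/19)
(-1*(-4461) + 1525)*(-2557 + √(-1928 + Q(-1, -39))) = (-1*(-4461) + 1525)*(-2557 + √(-1928 + (-1/11 + (14/19)*(-1)))) = (4461 + 1525)*(-2557 + √(-1928 + (-1/11 - 14/19))) = 5986*(-2557 + √(-1928 - 173/209)) = 5986*(-2557 + √(-403125/209)) = 5986*(-2557 + 25*I*√134805/209) = -15306202 + 149650*I*√134805/209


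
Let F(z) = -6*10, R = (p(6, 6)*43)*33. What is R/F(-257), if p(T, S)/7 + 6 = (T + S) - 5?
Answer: -3311/20 ≈ -165.55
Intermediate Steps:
p(T, S) = -77 + 7*S + 7*T (p(T, S) = -42 + 7*((T + S) - 5) = -42 + 7*((S + T) - 5) = -42 + 7*(-5 + S + T) = -42 + (-35 + 7*S + 7*T) = -77 + 7*S + 7*T)
R = 9933 (R = ((-77 + 7*6 + 7*6)*43)*33 = ((-77 + 42 + 42)*43)*33 = (7*43)*33 = 301*33 = 9933)
F(z) = -60
R/F(-257) = 9933/(-60) = 9933*(-1/60) = -3311/20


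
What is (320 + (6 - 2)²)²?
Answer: 112896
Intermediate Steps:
(320 + (6 - 2)²)² = (320 + 4²)² = (320 + 16)² = 336² = 112896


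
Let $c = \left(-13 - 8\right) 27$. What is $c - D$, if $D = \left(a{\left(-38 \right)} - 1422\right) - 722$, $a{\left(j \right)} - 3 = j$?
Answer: $1612$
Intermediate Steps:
$a{\left(j \right)} = 3 + j$
$c = -567$ ($c = \left(-21\right) 27 = -567$)
$D = -2179$ ($D = \left(\left(3 - 38\right) - 1422\right) - 722 = \left(-35 - 1422\right) - 722 = -1457 - 722 = -2179$)
$c - D = -567 - -2179 = -567 + 2179 = 1612$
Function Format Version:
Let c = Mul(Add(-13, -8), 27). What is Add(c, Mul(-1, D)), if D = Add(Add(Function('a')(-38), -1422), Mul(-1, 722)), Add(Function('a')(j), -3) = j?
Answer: 1612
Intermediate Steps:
Function('a')(j) = Add(3, j)
c = -567 (c = Mul(-21, 27) = -567)
D = -2179 (D = Add(Add(Add(3, -38), -1422), Mul(-1, 722)) = Add(Add(-35, -1422), -722) = Add(-1457, -722) = -2179)
Add(c, Mul(-1, D)) = Add(-567, Mul(-1, -2179)) = Add(-567, 2179) = 1612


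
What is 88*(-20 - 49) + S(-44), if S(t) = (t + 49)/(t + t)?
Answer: -534341/88 ≈ -6072.1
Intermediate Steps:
S(t) = (49 + t)/(2*t) (S(t) = (49 + t)/((2*t)) = (49 + t)*(1/(2*t)) = (49 + t)/(2*t))
88*(-20 - 49) + S(-44) = 88*(-20 - 49) + (½)*(49 - 44)/(-44) = 88*(-69) + (½)*(-1/44)*5 = -6072 - 5/88 = -534341/88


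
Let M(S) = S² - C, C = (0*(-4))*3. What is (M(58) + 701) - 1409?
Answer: 2656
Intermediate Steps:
C = 0 (C = 0*3 = 0)
M(S) = S² (M(S) = S² - 1*0 = S² + 0 = S²)
(M(58) + 701) - 1409 = (58² + 701) - 1409 = (3364 + 701) - 1409 = 4065 - 1409 = 2656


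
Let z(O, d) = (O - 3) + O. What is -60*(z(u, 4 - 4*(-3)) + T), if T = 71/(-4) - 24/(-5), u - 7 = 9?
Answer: -963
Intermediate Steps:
u = 16 (u = 7 + 9 = 16)
z(O, d) = -3 + 2*O (z(O, d) = (-3 + O) + O = -3 + 2*O)
T = -259/20 (T = 71*(-¼) - 24*(-⅕) = -71/4 + 24/5 = -259/20 ≈ -12.950)
-60*(z(u, 4 - 4*(-3)) + T) = -60*((-3 + 2*16) - 259/20) = -60*((-3 + 32) - 259/20) = -60*(29 - 259/20) = -60*321/20 = -963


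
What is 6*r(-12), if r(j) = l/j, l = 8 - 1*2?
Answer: -3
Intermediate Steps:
l = 6 (l = 8 - 2 = 6)
r(j) = 6/j
6*r(-12) = 6*(6/(-12)) = 6*(6*(-1/12)) = 6*(-½) = -3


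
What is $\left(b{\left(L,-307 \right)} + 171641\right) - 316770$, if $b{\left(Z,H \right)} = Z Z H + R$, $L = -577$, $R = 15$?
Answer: $-102354317$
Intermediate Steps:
$b{\left(Z,H \right)} = 15 + H Z^{2}$ ($b{\left(Z,H \right)} = Z Z H + 15 = Z^{2} H + 15 = H Z^{2} + 15 = 15 + H Z^{2}$)
$\left(b{\left(L,-307 \right)} + 171641\right) - 316770 = \left(\left(15 - 307 \left(-577\right)^{2}\right) + 171641\right) - 316770 = \left(\left(15 - 102209203\right) + 171641\right) - 316770 = \left(-102209188 + 171641\right) - 316770 = -102037547 - 316770 = -102354317$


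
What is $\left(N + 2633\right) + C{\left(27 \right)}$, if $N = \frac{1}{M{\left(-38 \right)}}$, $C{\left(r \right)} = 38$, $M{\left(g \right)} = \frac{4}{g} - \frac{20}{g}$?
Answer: $\frac{21387}{8} \approx 2673.4$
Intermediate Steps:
$M{\left(g \right)} = - \frac{16}{g}$
$N = \frac{19}{8}$ ($N = \frac{1}{\left(-16\right) \frac{1}{-38}} = \frac{1}{\left(-16\right) \left(- \frac{1}{38}\right)} = \frac{1}{\frac{8}{19}} = \frac{19}{8} \approx 2.375$)
$\left(N + 2633\right) + C{\left(27 \right)} = \left(\frac{19}{8} + 2633\right) + 38 = \frac{21083}{8} + 38 = \frac{21387}{8}$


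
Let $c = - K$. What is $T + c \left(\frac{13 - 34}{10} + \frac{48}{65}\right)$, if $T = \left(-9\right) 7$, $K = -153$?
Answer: $- \frac{35271}{130} \approx -271.32$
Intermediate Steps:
$T = -63$
$c = 153$ ($c = \left(-1\right) \left(-153\right) = 153$)
$T + c \left(\frac{13 - 34}{10} + \frac{48}{65}\right) = -63 + 153 \left(\frac{13 - 34}{10} + \frac{48}{65}\right) = -63 + 153 \left(\left(-21\right) \frac{1}{10} + 48 \cdot \frac{1}{65}\right) = -63 + 153 \left(- \frac{21}{10} + \frac{48}{65}\right) = -63 + 153 \left(- \frac{177}{130}\right) = -63 - \frac{27081}{130} = - \frac{35271}{130}$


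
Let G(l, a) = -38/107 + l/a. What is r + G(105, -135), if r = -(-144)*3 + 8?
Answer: 422629/963 ≈ 438.87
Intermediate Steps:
G(l, a) = -38/107 + l/a (G(l, a) = -38*1/107 + l/a = -38/107 + l/a)
r = 440 (r = -48*(-9) + 8 = 432 + 8 = 440)
r + G(105, -135) = 440 + (-38/107 + 105/(-135)) = 440 + (-38/107 + 105*(-1/135)) = 440 + (-38/107 - 7/9) = 440 - 1091/963 = 422629/963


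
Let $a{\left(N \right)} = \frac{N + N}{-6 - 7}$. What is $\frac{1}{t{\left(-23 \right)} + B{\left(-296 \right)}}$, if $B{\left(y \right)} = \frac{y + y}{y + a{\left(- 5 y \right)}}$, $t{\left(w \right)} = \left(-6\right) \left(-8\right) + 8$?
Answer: $\frac{23}{1314} \approx 0.017504$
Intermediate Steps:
$t{\left(w \right)} = 56$ ($t{\left(w \right)} = 48 + 8 = 56$)
$a{\left(N \right)} = - \frac{2 N}{13}$ ($a{\left(N \right)} = \frac{2 N}{-13} = 2 N \left(- \frac{1}{13}\right) = - \frac{2 N}{13}$)
$B{\left(y \right)} = \frac{26}{23}$ ($B{\left(y \right)} = \frac{y + y}{y - \frac{2 \left(- 5 y\right)}{13}} = \frac{2 y}{y + \frac{10 y}{13}} = \frac{2 y}{\frac{23}{13} y} = 2 y \frac{13}{23 y} = \frac{26}{23}$)
$\frac{1}{t{\left(-23 \right)} + B{\left(-296 \right)}} = \frac{1}{56 + \frac{26}{23}} = \frac{1}{\frac{1314}{23}} = \frac{23}{1314}$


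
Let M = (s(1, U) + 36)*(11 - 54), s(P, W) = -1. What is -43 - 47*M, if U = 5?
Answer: 70692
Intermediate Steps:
M = -1505 (M = (-1 + 36)*(11 - 54) = 35*(-43) = -1505)
-43 - 47*M = -43 - 47*(-1505) = -43 + 70735 = 70692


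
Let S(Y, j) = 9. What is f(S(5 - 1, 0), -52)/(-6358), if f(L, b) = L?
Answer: -9/6358 ≈ -0.0014155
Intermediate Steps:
f(S(5 - 1, 0), -52)/(-6358) = 9/(-6358) = 9*(-1/6358) = -9/6358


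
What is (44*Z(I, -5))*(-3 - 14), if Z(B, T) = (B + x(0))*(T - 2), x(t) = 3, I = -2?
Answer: 5236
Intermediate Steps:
Z(B, T) = (-2 + T)*(3 + B) (Z(B, T) = (B + 3)*(T - 2) = (3 + B)*(-2 + T) = (-2 + T)*(3 + B))
(44*Z(I, -5))*(-3 - 14) = (44*(-6 - 2*(-2) + 3*(-5) - 2*(-5)))*(-3 - 14) = (44*(-6 + 4 - 15 + 10))*(-17) = (44*(-7))*(-17) = -308*(-17) = 5236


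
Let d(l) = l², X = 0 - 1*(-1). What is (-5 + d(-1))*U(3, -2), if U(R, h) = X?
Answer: -4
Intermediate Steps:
X = 1 (X = 0 + 1 = 1)
U(R, h) = 1
(-5 + d(-1))*U(3, -2) = (-5 + (-1)²)*1 = (-5 + 1)*1 = -4*1 = -4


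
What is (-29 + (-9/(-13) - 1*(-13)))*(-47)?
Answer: 9353/13 ≈ 719.46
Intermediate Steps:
(-29 + (-9/(-13) - 1*(-13)))*(-47) = (-29 + (-9*(-1/13) + 13))*(-47) = (-29 + (9/13 + 13))*(-47) = (-29 + 178/13)*(-47) = -199/13*(-47) = 9353/13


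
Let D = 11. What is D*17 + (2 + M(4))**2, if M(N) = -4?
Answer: 191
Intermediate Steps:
D*17 + (2 + M(4))**2 = 11*17 + (2 - 4)**2 = 187 + (-2)**2 = 187 + 4 = 191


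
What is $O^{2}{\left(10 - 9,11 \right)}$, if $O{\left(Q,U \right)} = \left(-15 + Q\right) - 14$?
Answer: $784$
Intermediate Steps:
$O{\left(Q,U \right)} = -29 + Q$
$O^{2}{\left(10 - 9,11 \right)} = \left(-29 + \left(10 - 9\right)\right)^{2} = \left(-29 + 1\right)^{2} = \left(-28\right)^{2} = 784$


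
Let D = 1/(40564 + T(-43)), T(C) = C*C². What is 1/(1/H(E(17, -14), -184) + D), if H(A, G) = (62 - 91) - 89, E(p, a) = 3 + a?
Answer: -4595274/39061 ≈ -117.64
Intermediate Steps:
H(A, G) = -118 (H(A, G) = -29 - 89 = -118)
T(C) = C³
D = -1/38943 (D = 1/(40564 + (-43)³) = 1/(40564 - 79507) = 1/(-38943) = -1/38943 ≈ -2.5679e-5)
1/(1/H(E(17, -14), -184) + D) = 1/(1/(-118) - 1/38943) = 1/(-1/118 - 1/38943) = 1/(-39061/4595274) = -4595274/39061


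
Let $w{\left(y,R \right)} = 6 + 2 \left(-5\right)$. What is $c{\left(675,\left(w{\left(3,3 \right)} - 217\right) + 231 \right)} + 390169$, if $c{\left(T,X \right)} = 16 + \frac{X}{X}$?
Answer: $390186$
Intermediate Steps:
$w{\left(y,R \right)} = -4$ ($w{\left(y,R \right)} = 6 - 10 = -4$)
$c{\left(T,X \right)} = 17$ ($c{\left(T,X \right)} = 16 + 1 = 17$)
$c{\left(675,\left(w{\left(3,3 \right)} - 217\right) + 231 \right)} + 390169 = 17 + 390169 = 390186$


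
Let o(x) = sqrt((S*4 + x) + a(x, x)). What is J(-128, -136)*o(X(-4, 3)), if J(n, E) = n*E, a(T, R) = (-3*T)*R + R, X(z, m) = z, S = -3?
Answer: 34816*I*sqrt(17) ≈ 1.4355e+5*I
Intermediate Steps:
a(T, R) = R - 3*R*T (a(T, R) = -3*R*T + R = R - 3*R*T)
J(n, E) = E*n
o(x) = sqrt(-12 + x + x*(1 - 3*x)) (o(x) = sqrt((-3*4 + x) + x*(1 - 3*x)) = sqrt((-12 + x) + x*(1 - 3*x)) = sqrt(-12 + x + x*(1 - 3*x)))
J(-128, -136)*o(X(-4, 3)) = (-136*(-128))*sqrt(-12 - 4 - 1*(-4)*(-1 + 3*(-4))) = 17408*sqrt(-12 - 4 - 1*(-4)*(-1 - 12)) = 17408*sqrt(-12 - 4 - 1*(-4)*(-13)) = 17408*sqrt(-12 - 4 - 52) = 17408*sqrt(-68) = 17408*(2*I*sqrt(17)) = 34816*I*sqrt(17)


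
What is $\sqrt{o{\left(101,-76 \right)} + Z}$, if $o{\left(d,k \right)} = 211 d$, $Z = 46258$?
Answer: $\sqrt{67569} \approx 259.94$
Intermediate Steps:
$\sqrt{o{\left(101,-76 \right)} + Z} = \sqrt{211 \cdot 101 + 46258} = \sqrt{21311 + 46258} = \sqrt{67569}$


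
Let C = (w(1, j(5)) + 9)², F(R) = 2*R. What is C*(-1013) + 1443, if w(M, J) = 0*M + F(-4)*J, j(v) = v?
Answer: -972050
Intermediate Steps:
w(M, J) = -8*J (w(M, J) = 0*M + (2*(-4))*J = 0 - 8*J = -8*J)
C = 961 (C = (-8*5 + 9)² = (-40 + 9)² = (-31)² = 961)
C*(-1013) + 1443 = 961*(-1013) + 1443 = -973493 + 1443 = -972050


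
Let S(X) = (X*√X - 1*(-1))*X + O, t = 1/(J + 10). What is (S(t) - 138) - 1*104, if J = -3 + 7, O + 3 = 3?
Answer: -3387/14 + √14/2744 ≈ -241.93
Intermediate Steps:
O = 0 (O = -3 + 3 = 0)
J = 4
t = 1/14 (t = 1/(4 + 10) = 1/14 ≈ 0.071429)
S(X) = X*(1 + X^(3/2)) (S(X) = (X*√X - 1*(-1))*X + 0 = (X^(3/2) + 1)*X + 0 = (1 + X^(3/2))*X + 0 = X*(1 + X^(3/2)) + 0 = X*(1 + X^(3/2)))
(S(t) - 138) - 1*104 = ((1/14 + (1/14)^(5/2)) - 138) - 1*104 = ((1/14 + √14/2744) - 138) - 104 = (-1931/14 + √14/2744) - 104 = -3387/14 + √14/2744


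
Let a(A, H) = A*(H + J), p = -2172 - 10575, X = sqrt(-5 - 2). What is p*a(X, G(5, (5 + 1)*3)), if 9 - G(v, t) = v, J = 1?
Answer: -63735*I*sqrt(7) ≈ -1.6863e+5*I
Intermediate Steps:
G(v, t) = 9 - v
X = I*sqrt(7) (X = sqrt(-7) = I*sqrt(7) ≈ 2.6458*I)
p = -12747
a(A, H) = A*(1 + H) (a(A, H) = A*(H + 1) = A*(1 + H))
p*a(X, G(5, (5 + 1)*3)) = -12747*I*sqrt(7)*(1 + (9 - 1*5)) = -12747*I*sqrt(7)*(1 + (9 - 5)) = -12747*I*sqrt(7)*(1 + 4) = -12747*I*sqrt(7)*5 = -63735*I*sqrt(7)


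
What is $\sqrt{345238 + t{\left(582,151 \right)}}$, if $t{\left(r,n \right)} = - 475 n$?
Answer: $\sqrt{273513} \approx 522.98$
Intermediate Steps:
$\sqrt{345238 + t{\left(582,151 \right)}} = \sqrt{345238 - 71725} = \sqrt{273513}$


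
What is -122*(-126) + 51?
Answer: 15423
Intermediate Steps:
-122*(-126) + 51 = 15372 + 51 = 15423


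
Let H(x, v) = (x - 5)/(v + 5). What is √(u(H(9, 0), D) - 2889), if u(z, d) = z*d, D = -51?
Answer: I*√73245/5 ≈ 54.128*I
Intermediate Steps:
H(x, v) = (-5 + x)/(5 + v)
u(z, d) = d*z
√(u(H(9, 0), D) - 2889) = √(-51*(-5 + 9)/(5 + 0) - 2889) = √(-51*4/5 - 2889) = √(-51*⅘ - 2889) = √(-204/5 - 2889) = √(-14649/5) = I*√73245/5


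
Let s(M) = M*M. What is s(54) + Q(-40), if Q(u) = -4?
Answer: 2912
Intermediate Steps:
s(M) = M²
s(54) + Q(-40) = 54² - 4 = 2916 - 4 = 2912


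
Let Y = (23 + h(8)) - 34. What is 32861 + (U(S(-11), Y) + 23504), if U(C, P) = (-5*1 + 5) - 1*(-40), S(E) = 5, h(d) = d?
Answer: 56405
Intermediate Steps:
Y = -3 (Y = (23 + 8) - 34 = 31 - 34 = -3)
U(C, P) = 40 (U(C, P) = (-5 + 5) + 40 = 0 + 40 = 40)
32861 + (U(S(-11), Y) + 23504) = 32861 + (40 + 23504) = 32861 + 23544 = 56405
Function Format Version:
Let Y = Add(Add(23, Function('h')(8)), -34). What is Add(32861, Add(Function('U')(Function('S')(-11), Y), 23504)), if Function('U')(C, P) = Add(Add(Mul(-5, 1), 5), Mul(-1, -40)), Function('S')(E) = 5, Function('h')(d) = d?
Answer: 56405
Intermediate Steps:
Y = -3 (Y = Add(Add(23, 8), -34) = Add(31, -34) = -3)
Function('U')(C, P) = 40 (Function('U')(C, P) = Add(Add(-5, 5), 40) = Add(0, 40) = 40)
Add(32861, Add(Function('U')(Function('S')(-11), Y), 23504)) = Add(32861, Add(40, 23504)) = Add(32861, 23544) = 56405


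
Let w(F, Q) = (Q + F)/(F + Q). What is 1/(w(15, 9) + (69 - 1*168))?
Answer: -1/98 ≈ -0.010204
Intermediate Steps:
w(F, Q) = 1 (w(F, Q) = (F + Q)/(F + Q) = 1)
1/(w(15, 9) + (69 - 1*168)) = 1/(1 + (69 - 1*168)) = 1/(1 + (69 - 168)) = 1/(1 - 99) = 1/(-98) = -1/98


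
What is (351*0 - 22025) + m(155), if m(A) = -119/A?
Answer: -3413994/155 ≈ -22026.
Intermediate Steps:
(351*0 - 22025) + m(155) = (351*0 - 22025) - 119/155 = (0 - 22025) - 119*1/155 = -22025 - 119/155 = -3413994/155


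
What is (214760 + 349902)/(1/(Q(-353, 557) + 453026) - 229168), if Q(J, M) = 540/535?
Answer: -27371363675180/11108664423413 ≈ -2.4640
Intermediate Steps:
Q(J, M) = 108/107 (Q(J, M) = 540*(1/535) = 108/107)
(214760 + 349902)/(1/(Q(-353, 557) + 453026) - 229168) = (214760 + 349902)/(1/(108/107 + 453026) - 229168) = 564662/(1/(48473890/107) - 229168) = 564662/(107/48473890 - 229168) = 564662/(-11108664423413/48473890) = 564662*(-48473890/11108664423413) = -27371363675180/11108664423413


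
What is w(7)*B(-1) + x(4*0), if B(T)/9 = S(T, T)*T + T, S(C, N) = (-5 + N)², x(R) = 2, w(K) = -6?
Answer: 2000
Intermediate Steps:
B(T) = 9*T + 9*T*(-5 + T)² (B(T) = 9*((-5 + T)²*T + T) = 9*(T*(-5 + T)² + T) = 9*(T + T*(-5 + T)²) = 9*T + 9*T*(-5 + T)²)
w(7)*B(-1) + x(4*0) = -54*(-1)*(1 + (-5 - 1)²) + 2 = -54*(-1)*(1 + (-6)²) + 2 = -54*(-1)*(1 + 36) + 2 = -54*(-1)*37 + 2 = -6*(-333) + 2 = 1998 + 2 = 2000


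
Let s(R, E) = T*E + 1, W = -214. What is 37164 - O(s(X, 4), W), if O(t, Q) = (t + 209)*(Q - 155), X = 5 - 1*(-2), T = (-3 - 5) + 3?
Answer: 107274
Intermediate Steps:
T = -5 (T = -8 + 3 = -5)
X = 7 (X = 5 + 2 = 7)
s(R, E) = 1 - 5*E (s(R, E) = -5*E + 1 = 1 - 5*E)
O(t, Q) = (-155 + Q)*(209 + t) (O(t, Q) = (209 + t)*(-155 + Q) = (-155 + Q)*(209 + t))
37164 - O(s(X, 4), W) = 37164 - (-32395 - 155*(1 - 5*4) + 209*(-214) - 214*(1 - 5*4)) = 37164 - (-32395 - 155*(1 - 20) - 44726 - 214*(1 - 20)) = 37164 - (-32395 - 155*(-19) - 44726 - 214*(-19)) = 37164 - (-32395 + 2945 - 44726 + 4066) = 37164 - 1*(-70110) = 37164 + 70110 = 107274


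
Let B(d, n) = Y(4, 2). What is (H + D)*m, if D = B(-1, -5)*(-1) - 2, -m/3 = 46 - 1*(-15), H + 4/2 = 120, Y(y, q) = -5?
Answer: -22143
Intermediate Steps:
H = 118 (H = -2 + 120 = 118)
B(d, n) = -5
m = -183 (m = -3*(46 - 1*(-15)) = -3*(46 + 15) = -3*61 = -183)
D = 3 (D = -5*(-1) - 2 = 5 - 2 = 3)
(H + D)*m = (118 + 3)*(-183) = 121*(-183) = -22143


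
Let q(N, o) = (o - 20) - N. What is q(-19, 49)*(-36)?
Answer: -1728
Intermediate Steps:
q(N, o) = -20 + o - N (q(N, o) = (-20 + o) - N = -20 + o - N)
q(-19, 49)*(-36) = (-20 + 49 - 1*(-19))*(-36) = (-20 + 49 + 19)*(-36) = 48*(-36) = -1728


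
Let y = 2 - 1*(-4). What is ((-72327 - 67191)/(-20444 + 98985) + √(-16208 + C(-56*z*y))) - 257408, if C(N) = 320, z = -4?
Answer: -20217221246/78541 + 4*I*√993 ≈ -2.5741e+5 + 126.05*I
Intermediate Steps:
y = 6 (y = 2 + 4 = 6)
((-72327 - 67191)/(-20444 + 98985) + √(-16208 + C(-56*z*y))) - 257408 = ((-72327 - 67191)/(-20444 + 98985) + √(-16208 + 320)) - 257408 = (-139518/78541 + √(-15888)) - 257408 = (-139518*1/78541 + 4*I*√993) - 257408 = (-139518/78541 + 4*I*√993) - 257408 = -20217221246/78541 + 4*I*√993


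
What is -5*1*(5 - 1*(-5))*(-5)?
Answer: 250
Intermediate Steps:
-5*1*(5 - 1*(-5))*(-5) = -5*1*(5 + 5)*(-5) = -5*1*10*(-5) = -50*(-5) = 250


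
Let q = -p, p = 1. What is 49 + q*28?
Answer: 21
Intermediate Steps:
q = -1 (q = -1*1 = -1)
49 + q*28 = 49 - 1*28 = 49 - 28 = 21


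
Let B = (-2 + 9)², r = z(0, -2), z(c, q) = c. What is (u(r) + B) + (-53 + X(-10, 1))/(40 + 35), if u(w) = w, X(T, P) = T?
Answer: 1204/25 ≈ 48.160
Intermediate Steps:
r = 0
B = 49 (B = 7² = 49)
(u(r) + B) + (-53 + X(-10, 1))/(40 + 35) = (0 + 49) + (-53 - 10)/(40 + 35) = 49 - 63/75 = 49 - 63*1/75 = 49 - 21/25 = 1204/25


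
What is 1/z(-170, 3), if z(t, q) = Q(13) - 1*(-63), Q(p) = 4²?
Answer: 1/79 ≈ 0.012658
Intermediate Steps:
Q(p) = 16
z(t, q) = 79 (z(t, q) = 16 - 1*(-63) = 16 + 63 = 79)
1/z(-170, 3) = 1/79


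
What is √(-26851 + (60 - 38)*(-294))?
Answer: I*√33319 ≈ 182.53*I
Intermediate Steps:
√(-26851 + (60 - 38)*(-294)) = √(-26851 + 22*(-294)) = √(-26851 - 6468) = √(-33319) = I*√33319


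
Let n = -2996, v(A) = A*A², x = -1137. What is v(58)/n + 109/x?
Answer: -55542227/851613 ≈ -65.220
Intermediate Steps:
v(A) = A³
v(58)/n + 109/x = 58³/(-2996) + 109/(-1137) = 195112*(-1/2996) + 109*(-1/1137) = -48778/749 - 109/1137 = -55542227/851613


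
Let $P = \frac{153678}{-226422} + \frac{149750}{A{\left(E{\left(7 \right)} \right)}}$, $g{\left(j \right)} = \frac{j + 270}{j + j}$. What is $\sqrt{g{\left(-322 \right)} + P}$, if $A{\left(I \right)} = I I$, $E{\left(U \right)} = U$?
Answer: $\frac{\sqrt{255760617875726}}{289317} \approx 55.277$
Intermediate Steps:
$A{\left(I \right)} = I^{2}$
$g{\left(j \right)} = \frac{270 + j}{2 j}$
$P = \frac{807122959}{264159}$ ($P = \frac{153678}{-226422} + \frac{149750}{7^{2}} = 153678 \left(- \frac{1}{226422}\right) + \frac{149750}{49} = - \frac{3659}{5391} + 149750 \cdot \frac{1}{49} = - \frac{3659}{5391} + \frac{149750}{49} = \frac{807122959}{264159} \approx 3055.4$)
$\sqrt{g{\left(-322 \right)} + P} = \sqrt{\frac{270 - 322}{2 \left(-322\right)} + \frac{807122959}{264159}} = \sqrt{\frac{1}{2} \left(- \frac{1}{322}\right) \left(-52\right) + \frac{807122959}{264159}} = \sqrt{\frac{13}{161} + \frac{807122959}{264159}} = \sqrt{\frac{18564318638}{6075657}} = \frac{\sqrt{255760617875726}}{289317}$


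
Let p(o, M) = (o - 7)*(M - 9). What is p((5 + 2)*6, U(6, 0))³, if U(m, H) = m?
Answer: -1157625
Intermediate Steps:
p(o, M) = (-9 + M)*(-7 + o) (p(o, M) = (-7 + o)*(-9 + M) = (-9 + M)*(-7 + o))
p((5 + 2)*6, U(6, 0))³ = (63 - 9*(5 + 2)*6 - 7*6 + 6*((5 + 2)*6))³ = (63 - 63*6 - 42 + 6*(7*6))³ = (63 - 9*42 - 42 + 6*42)³ = (63 - 378 - 42 + 252)³ = (-105)³ = -1157625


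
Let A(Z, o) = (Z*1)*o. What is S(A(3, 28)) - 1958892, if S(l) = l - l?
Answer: -1958892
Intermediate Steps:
A(Z, o) = Z*o
S(l) = 0
S(A(3, 28)) - 1958892 = 0 - 1958892 = -1958892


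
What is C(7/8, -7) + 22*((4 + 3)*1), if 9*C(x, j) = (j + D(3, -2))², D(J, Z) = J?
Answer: 1402/9 ≈ 155.78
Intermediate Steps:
C(x, j) = (3 + j)²/9 (C(x, j) = (j + 3)²/9 = (3 + j)²/9)
C(7/8, -7) + 22*((4 + 3)*1) = (3 - 7)²/9 + 22*((4 + 3)*1) = (⅑)*(-4)² + 22*(7*1) = (⅑)*16 + 22*7 = 16/9 + 154 = 1402/9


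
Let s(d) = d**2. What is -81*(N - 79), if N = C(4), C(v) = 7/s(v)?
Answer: 101817/16 ≈ 6363.6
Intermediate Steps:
C(v) = 7/v**2 (C(v) = 7/(v**2) = 7/v**2)
N = 7/16 (N = 7/4**2 = 7*(1/16) = 7/16 ≈ 0.43750)
-81*(N - 79) = -81*(7/16 - 79) = -81*(-1257/16) = 101817/16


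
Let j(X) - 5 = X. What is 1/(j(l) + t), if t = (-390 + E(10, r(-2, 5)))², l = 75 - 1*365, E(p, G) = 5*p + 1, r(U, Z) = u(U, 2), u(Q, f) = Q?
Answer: 1/114636 ≈ 8.7233e-6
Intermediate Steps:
r(U, Z) = U
E(p, G) = 1 + 5*p
l = -290 (l = 75 - 365 = -290)
j(X) = 5 + X
t = 114921 (t = (-390 + (1 + 5*10))² = (-390 + (1 + 50))² = (-390 + 51)² = (-339)² = 114921)
1/(j(l) + t) = 1/((5 - 290) + 114921) = 1/(-285 + 114921) = 1/114636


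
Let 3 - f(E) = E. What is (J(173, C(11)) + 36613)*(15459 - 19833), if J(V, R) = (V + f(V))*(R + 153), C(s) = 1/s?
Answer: -1783695330/11 ≈ -1.6215e+8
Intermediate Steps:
C(s) = 1/s
f(E) = 3 - E
J(V, R) = 459 + 3*R (J(V, R) = (V + (3 - V))*(R + 153) = 3*(153 + R) = 459 + 3*R)
(J(173, C(11)) + 36613)*(15459 - 19833) = ((459 + 3/11) + 36613)*(15459 - 19833) = ((459 + 3*(1/11)) + 36613)*(-4374) = ((459 + 3/11) + 36613)*(-4374) = (5052/11 + 36613)*(-4374) = (407795/11)*(-4374) = -1783695330/11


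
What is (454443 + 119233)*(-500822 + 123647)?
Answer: -216376245300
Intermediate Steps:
(454443 + 119233)*(-500822 + 123647) = 573676*(-377175) = -216376245300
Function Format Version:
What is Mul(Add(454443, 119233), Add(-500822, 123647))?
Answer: -216376245300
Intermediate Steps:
Mul(Add(454443, 119233), Add(-500822, 123647)) = Mul(573676, -377175) = -216376245300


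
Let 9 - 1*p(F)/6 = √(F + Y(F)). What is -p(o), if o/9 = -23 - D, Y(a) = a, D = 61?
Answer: -54 + 36*I*√42 ≈ -54.0 + 233.31*I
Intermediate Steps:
o = -756 (o = 9*(-23 - 1*61) = 9*(-23 - 61) = 9*(-84) = -756)
p(F) = 54 - 6*√2*√F (p(F) = 54 - 6*√(F + F) = 54 - 6*√2*√F)
-p(o) = -(54 - 6*√2*√(-756)) = -(54 - 6*√2*6*I*√21) = -(54 - 36*I*√42) = -54 + 36*I*√42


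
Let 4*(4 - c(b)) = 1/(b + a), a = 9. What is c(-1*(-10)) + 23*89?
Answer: 155875/76 ≈ 2051.0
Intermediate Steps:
c(b) = 4 - 1/(4*(9 + b)) (c(b) = 4 - 1/(4*(b + 9)) = 4 - 1/(4*(9 + b)))
c(-1*(-10)) + 23*89 = (143 + 16*(-1*(-10)))/(4*(9 - 1*(-10))) + 23*89 = (143 + 16*10)/(4*(9 + 10)) + 2047 = (1/4)*(143 + 160)/19 + 2047 = (1/4)*(1/19)*303 + 2047 = 303/76 + 2047 = 155875/76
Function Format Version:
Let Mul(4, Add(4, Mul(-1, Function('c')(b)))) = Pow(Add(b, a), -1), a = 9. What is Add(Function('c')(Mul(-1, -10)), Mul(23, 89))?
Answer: Rational(155875, 76) ≈ 2051.0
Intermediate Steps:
Function('c')(b) = Add(4, Mul(Rational(-1, 4), Pow(Add(9, b), -1))) (Function('c')(b) = Add(4, Mul(Rational(-1, 4), Pow(Add(b, 9), -1))) = Add(4, Mul(Rational(-1, 4), Pow(Add(9, b), -1))))
Add(Function('c')(Mul(-1, -10)), Mul(23, 89)) = Add(Mul(Rational(1, 4), Pow(Add(9, Mul(-1, -10)), -1), Add(143, Mul(16, Mul(-1, -10)))), Mul(23, 89)) = Add(Mul(Rational(1, 4), Pow(Add(9, 10), -1), Add(143, Mul(16, 10))), 2047) = Add(Mul(Rational(1, 4), Pow(19, -1), Add(143, 160)), 2047) = Add(Mul(Rational(1, 4), Rational(1, 19), 303), 2047) = Add(Rational(303, 76), 2047) = Rational(155875, 76)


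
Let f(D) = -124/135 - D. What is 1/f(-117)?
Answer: 135/15671 ≈ 0.0086146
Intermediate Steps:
f(D) = -124/135 - D (f(D) = -124*1/135 - D = -124/135 - D)
1/f(-117) = 1/(-124/135 - 1*(-117)) = 1/(-124/135 + 117) = 1/(15671/135) = 135/15671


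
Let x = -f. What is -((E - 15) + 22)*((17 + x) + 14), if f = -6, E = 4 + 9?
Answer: -740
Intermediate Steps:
E = 13
x = 6 (x = -1*(-6) = 6)
-((E - 15) + 22)*((17 + x) + 14) = -((13 - 15) + 22)*((17 + 6) + 14) = -(-2 + 22)*(23 + 14) = -20*37 = -1*740 = -740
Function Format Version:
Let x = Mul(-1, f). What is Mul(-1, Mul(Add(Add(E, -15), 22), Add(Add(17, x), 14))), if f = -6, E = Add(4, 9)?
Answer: -740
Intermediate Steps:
E = 13
x = 6 (x = Mul(-1, -6) = 6)
Mul(-1, Mul(Add(Add(E, -15), 22), Add(Add(17, x), 14))) = Mul(-1, Mul(Add(Add(13, -15), 22), Add(Add(17, 6), 14))) = Mul(-1, Mul(Add(-2, 22), Add(23, 14))) = Mul(-1, Mul(20, 37)) = Mul(-1, 740) = -740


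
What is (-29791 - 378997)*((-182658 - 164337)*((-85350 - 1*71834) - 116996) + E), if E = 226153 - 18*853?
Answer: -38891804127112412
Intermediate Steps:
E = 210799 (E = 226153 - 1*15354 = 226153 - 15354 = 210799)
(-29791 - 378997)*((-182658 - 164337)*((-85350 - 1*71834) - 116996) + E) = (-29791 - 378997)*((-182658 - 164337)*((-85350 - 1*71834) - 116996) + 210799) = -408788*(-346995*((-85350 - 71834) - 116996) + 210799) = -408788*(-346995*(-157184 - 116996) + 210799) = -408788*(-346995*(-274180) + 210799) = -408788*(95139089100 + 210799) = -408788*95139299899 = -38891804127112412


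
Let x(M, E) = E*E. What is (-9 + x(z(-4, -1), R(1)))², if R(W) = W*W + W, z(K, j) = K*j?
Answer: 25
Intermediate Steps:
R(W) = W + W² (R(W) = W² + W = W + W²)
x(M, E) = E²
(-9 + x(z(-4, -1), R(1)))² = (-9 + (1*(1 + 1))²)² = (-9 + (1*2)²)² = (-9 + 2²)² = (-9 + 4)² = (-5)² = 25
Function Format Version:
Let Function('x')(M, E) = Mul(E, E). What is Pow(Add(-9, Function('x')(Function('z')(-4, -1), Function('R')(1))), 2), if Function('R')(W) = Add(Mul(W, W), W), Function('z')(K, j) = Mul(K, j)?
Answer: 25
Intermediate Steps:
Function('R')(W) = Add(W, Pow(W, 2)) (Function('R')(W) = Add(Pow(W, 2), W) = Add(W, Pow(W, 2)))
Function('x')(M, E) = Pow(E, 2)
Pow(Add(-9, Function('x')(Function('z')(-4, -1), Function('R')(1))), 2) = Pow(Add(-9, Pow(Mul(1, Add(1, 1)), 2)), 2) = Pow(Add(-9, Pow(Mul(1, 2), 2)), 2) = Pow(Add(-9, Pow(2, 2)), 2) = Pow(Add(-9, 4), 2) = Pow(-5, 2) = 25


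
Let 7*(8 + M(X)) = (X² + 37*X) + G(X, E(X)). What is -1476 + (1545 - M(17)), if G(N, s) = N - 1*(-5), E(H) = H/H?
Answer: -401/7 ≈ -57.286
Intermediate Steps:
E(H) = 1
G(N, s) = 5 + N (G(N, s) = N + 5 = 5 + N)
M(X) = -51/7 + X²/7 + 38*X/7 (M(X) = -8 + ((X² + 37*X) + (5 + X))/7 = -8 + (5 + X² + 38*X)/7 = -8 + (5/7 + X²/7 + 38*X/7) = -51/7 + X²/7 + 38*X/7)
-1476 + (1545 - M(17)) = -1476 + (1545 - (-51/7 + (⅐)*17² + (38/7)*17)) = -1476 + (1545 - (-51/7 + (⅐)*289 + 646/7)) = -1476 + (1545 - (-51/7 + 289/7 + 646/7)) = -1476 + (1545 - 1*884/7) = -1476 + (1545 - 884/7) = -1476 + 9931/7 = -401/7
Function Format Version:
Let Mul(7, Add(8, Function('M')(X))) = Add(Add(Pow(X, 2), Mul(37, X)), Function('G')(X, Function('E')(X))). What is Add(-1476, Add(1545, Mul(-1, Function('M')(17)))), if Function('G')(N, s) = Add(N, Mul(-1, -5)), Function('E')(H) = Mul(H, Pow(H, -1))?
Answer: Rational(-401, 7) ≈ -57.286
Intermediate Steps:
Function('E')(H) = 1
Function('G')(N, s) = Add(5, N) (Function('G')(N, s) = Add(N, 5) = Add(5, N))
Function('M')(X) = Add(Rational(-51, 7), Mul(Rational(1, 7), Pow(X, 2)), Mul(Rational(38, 7), X)) (Function('M')(X) = Add(-8, Mul(Rational(1, 7), Add(Add(Pow(X, 2), Mul(37, X)), Add(5, X)))) = Add(-8, Mul(Rational(1, 7), Add(5, Pow(X, 2), Mul(38, X)))) = Add(-8, Add(Rational(5, 7), Mul(Rational(1, 7), Pow(X, 2)), Mul(Rational(38, 7), X))) = Add(Rational(-51, 7), Mul(Rational(1, 7), Pow(X, 2)), Mul(Rational(38, 7), X)))
Add(-1476, Add(1545, Mul(-1, Function('M')(17)))) = Add(-1476, Add(1545, Mul(-1, Add(Rational(-51, 7), Mul(Rational(1, 7), Pow(17, 2)), Mul(Rational(38, 7), 17))))) = Add(-1476, Add(1545, Mul(-1, Add(Rational(-51, 7), Mul(Rational(1, 7), 289), Rational(646, 7))))) = Add(-1476, Add(1545, Mul(-1, Add(Rational(-51, 7), Rational(289, 7), Rational(646, 7))))) = Add(-1476, Add(1545, Mul(-1, Rational(884, 7)))) = Add(-1476, Add(1545, Rational(-884, 7))) = Add(-1476, Rational(9931, 7)) = Rational(-401, 7)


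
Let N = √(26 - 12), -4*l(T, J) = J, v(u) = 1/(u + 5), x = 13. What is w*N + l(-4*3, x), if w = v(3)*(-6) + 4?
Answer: -13/4 + 13*√14/4 ≈ 8.9104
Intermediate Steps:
v(u) = 1/(5 + u)
w = 13/4 (w = -6/(5 + 3) + 4 = -6/8 + 4 = (⅛)*(-6) + 4 = -¾ + 4 = 13/4 ≈ 3.2500)
l(T, J) = -J/4
N = √14 ≈ 3.7417
w*N + l(-4*3, x) = 13*√14/4 - ¼*13 = 13*√14/4 - 13/4 = -13/4 + 13*√14/4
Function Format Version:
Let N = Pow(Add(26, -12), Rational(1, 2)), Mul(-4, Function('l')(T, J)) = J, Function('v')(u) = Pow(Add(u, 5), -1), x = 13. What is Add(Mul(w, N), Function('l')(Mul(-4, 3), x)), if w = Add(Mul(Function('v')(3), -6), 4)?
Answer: Add(Rational(-13, 4), Mul(Rational(13, 4), Pow(14, Rational(1, 2)))) ≈ 8.9104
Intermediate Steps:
Function('v')(u) = Pow(Add(5, u), -1)
w = Rational(13, 4) (w = Add(Mul(Pow(Add(5, 3), -1), -6), 4) = Add(Mul(Pow(8, -1), -6), 4) = Add(Mul(Rational(1, 8), -6), 4) = Add(Rational(-3, 4), 4) = Rational(13, 4) ≈ 3.2500)
Function('l')(T, J) = Mul(Rational(-1, 4), J)
N = Pow(14, Rational(1, 2)) ≈ 3.7417
Add(Mul(w, N), Function('l')(Mul(-4, 3), x)) = Add(Mul(Rational(13, 4), Pow(14, Rational(1, 2))), Mul(Rational(-1, 4), 13)) = Add(Mul(Rational(13, 4), Pow(14, Rational(1, 2))), Rational(-13, 4)) = Add(Rational(-13, 4), Mul(Rational(13, 4), Pow(14, Rational(1, 2))))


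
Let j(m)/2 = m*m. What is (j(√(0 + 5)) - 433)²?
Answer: 178929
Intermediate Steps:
j(m) = 2*m² (j(m) = 2*(m*m) = 2*m²)
(j(√(0 + 5)) - 433)² = (2*(√(0 + 5))² - 433)² = (2*(√5)² - 433)² = (2*5 - 433)² = (10 - 433)² = (-423)² = 178929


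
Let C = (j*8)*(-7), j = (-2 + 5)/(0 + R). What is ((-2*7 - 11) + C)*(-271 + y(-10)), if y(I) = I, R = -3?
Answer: -8711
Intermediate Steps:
j = -1 (j = (-2 + 5)/(0 - 3) = 3/(-3) = 3*(-⅓) = -1)
C = 56 (C = -1*8*(-7) = -8*(-7) = 56)
((-2*7 - 11) + C)*(-271 + y(-10)) = ((-2*7 - 11) + 56)*(-271 - 10) = ((-14 - 11) + 56)*(-281) = (-25 + 56)*(-281) = 31*(-281) = -8711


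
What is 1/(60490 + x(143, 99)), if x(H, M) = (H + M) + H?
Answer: 1/60875 ≈ 1.6427e-5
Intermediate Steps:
x(H, M) = M + 2*H
1/(60490 + x(143, 99)) = 1/(60490 + (99 + 2*143)) = 1/(60490 + (99 + 286)) = 1/(60490 + 385) = 1/60875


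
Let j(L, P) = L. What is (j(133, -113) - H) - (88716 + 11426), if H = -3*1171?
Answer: -96496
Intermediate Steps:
H = -3513
(j(133, -113) - H) - (88716 + 11426) = (133 - 1*(-3513)) - (88716 + 11426) = (133 + 3513) - 1*100142 = 3646 - 100142 = -96496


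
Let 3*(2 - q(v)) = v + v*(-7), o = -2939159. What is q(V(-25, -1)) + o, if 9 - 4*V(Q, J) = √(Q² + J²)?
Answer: -5878305/2 - √626/2 ≈ -2.9392e+6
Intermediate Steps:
V(Q, J) = 9/4 - √(J² + Q²)/4 (V(Q, J) = 9/4 - √(Q² + J²)/4 = 9/4 - √(J² + Q²)/4)
q(v) = 2 + 2*v (q(v) = 2 - (v + v*(-7))/3 = 2 - (v - 7*v)/3 = 2 - (-2)*v = 2 + 2*v)
q(V(-25, -1)) + o = (2 + 2*(9/4 - √((-1)² + (-25)²)/4)) - 2939159 = (2 + 2*(9/4 - √(1 + 625)/4)) - 2939159 = (2 + 2*(9/4 - √626/4)) - 2939159 = (2 + (9/2 - √626/2)) - 2939159 = (13/2 - √626/2) - 2939159 = -5878305/2 - √626/2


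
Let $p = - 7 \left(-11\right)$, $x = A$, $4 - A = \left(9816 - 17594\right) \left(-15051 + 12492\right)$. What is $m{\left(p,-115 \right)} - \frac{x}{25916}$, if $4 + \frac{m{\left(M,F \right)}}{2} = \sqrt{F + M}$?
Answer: $\frac{9848285}{12958} + 2 i \sqrt{38} \approx 760.02 + 12.329 i$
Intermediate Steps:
$A = -19903898$ ($A = 4 - \left(9816 - 17594\right) \left(-15051 + 12492\right) = 4 - \left(-7778\right) \left(-2559\right) = 4 - 19903902 = -19903898$)
$x = -19903898$
$p = 77$ ($p = \left(-1\right) \left(-77\right) = 77$)
$m{\left(M,F \right)} = -8 + 2 \sqrt{F + M}$
$m{\left(p,-115 \right)} - \frac{x}{25916} = \left(-8 + 2 \sqrt{-115 + 77}\right) - - \frac{19903898}{25916} = \left(-8 + 2 \sqrt{-38}\right) - \left(-19903898\right) \frac{1}{25916} = \left(-8 + 2 i \sqrt{38}\right) - - \frac{9951949}{12958} = \left(-8 + 2 i \sqrt{38}\right) + \frac{9951949}{12958} = \frac{9848285}{12958} + 2 i \sqrt{38}$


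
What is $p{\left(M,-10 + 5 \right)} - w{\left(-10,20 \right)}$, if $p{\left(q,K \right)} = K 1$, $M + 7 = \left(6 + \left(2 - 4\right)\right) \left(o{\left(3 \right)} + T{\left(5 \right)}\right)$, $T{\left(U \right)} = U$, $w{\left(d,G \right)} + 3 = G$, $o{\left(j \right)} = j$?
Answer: $-22$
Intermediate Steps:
$w{\left(d,G \right)} = -3 + G$
$M = 25$ ($M = -7 + \left(6 + \left(2 - 4\right)\right) \left(3 + 5\right) = -7 + \left(6 + \left(2 - 4\right)\right) 8 = -7 + \left(6 - 2\right) 8 = -7 + 4 \cdot 8 = -7 + 32 = 25$)
$p{\left(q,K \right)} = K$
$p{\left(M,-10 + 5 \right)} - w{\left(-10,20 \right)} = \left(-10 + 5\right) - \left(-3 + 20\right) = -5 - 17 = -22$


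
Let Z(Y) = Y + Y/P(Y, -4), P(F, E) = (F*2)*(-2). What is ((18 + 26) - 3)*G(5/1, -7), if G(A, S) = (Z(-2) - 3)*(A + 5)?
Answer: -4305/2 ≈ -2152.5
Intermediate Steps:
P(F, E) = -4*F (P(F, E) = (2*F)*(-2) = -4*F)
Z(Y) = -¼ + Y (Z(Y) = Y + Y/((-4*Y)) = Y + Y*(-1/(4*Y)) = Y - ¼ = -¼ + Y)
G(A, S) = -105/4 - 21*A/4 (G(A, S) = ((-¼ - 2) - 3)*(A + 5) = (-9/4 - 3)*(5 + A) = -21*(5 + A)/4 = -105/4 - 21*A/4)
((18 + 26) - 3)*G(5/1, -7) = ((18 + 26) - 3)*(-105/4 - 105/(4*1)) = (44 - 3)*(-105/4 - 105/4) = 41*(-105/4 - 21/4*5) = 41*(-105/4 - 105/4) = 41*(-105/2) = -4305/2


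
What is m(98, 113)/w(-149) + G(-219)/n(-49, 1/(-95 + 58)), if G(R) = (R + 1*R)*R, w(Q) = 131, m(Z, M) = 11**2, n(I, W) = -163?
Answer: -12546059/21353 ≈ -587.55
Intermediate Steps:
m(Z, M) = 121
G(R) = 2*R**2 (G(R) = (R + R)*R = (2*R)*R = 2*R**2)
m(98, 113)/w(-149) + G(-219)/n(-49, 1/(-95 + 58)) = 121/131 + (2*(-219)**2)/(-163) = 121*(1/131) + (2*47961)*(-1/163) = 121/131 + 95922*(-1/163) = 121/131 - 95922/163 = -12546059/21353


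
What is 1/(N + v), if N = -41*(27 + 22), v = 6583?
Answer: 1/4574 ≈ 0.00021863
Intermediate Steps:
N = -2009 (N = -41*49 = -2009)
1/(N + v) = 1/(-2009 + 6583) = 1/4574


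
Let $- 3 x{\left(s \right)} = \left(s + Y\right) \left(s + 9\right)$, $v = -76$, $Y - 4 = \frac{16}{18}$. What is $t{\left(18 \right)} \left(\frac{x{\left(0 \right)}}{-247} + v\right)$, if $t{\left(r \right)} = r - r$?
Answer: $0$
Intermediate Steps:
$t{\left(r \right)} = 0$
$Y = \frac{44}{9}$ ($Y = 4 + \frac{16}{18} = 4 + 16 \cdot \frac{1}{18} = 4 + \frac{8}{9} = \frac{44}{9} \approx 4.8889$)
$x{\left(s \right)} = - \frac{\left(9 + s\right) \left(\frac{44}{9} + s\right)}{3}$ ($x{\left(s \right)} = - \frac{\left(s + \frac{44}{9}\right) \left(s + 9\right)}{3} = - \frac{\left(\frac{44}{9} + s\right) \left(9 + s\right)}{3} = - \frac{\left(9 + s\right) \left(\frac{44}{9} + s\right)}{3}$)
$t{\left(18 \right)} \left(\frac{x{\left(0 \right)}}{-247} + v\right) = 0 \left(\frac{- \frac{44}{3} - 0 - \frac{0^{2}}{3}}{-247} - 76\right) = 0 \left(\left(- \frac{44}{3} + 0 - 0\right) \left(- \frac{1}{247}\right) - 76\right) = 0 \left(\left(- \frac{44}{3} + 0 + 0\right) \left(- \frac{1}{247}\right) - 76\right) = 0 \left(\left(- \frac{44}{3}\right) \left(- \frac{1}{247}\right) - 76\right) = 0 \left(\frac{44}{741} - 76\right) = 0 \left(- \frac{56272}{741}\right) = 0$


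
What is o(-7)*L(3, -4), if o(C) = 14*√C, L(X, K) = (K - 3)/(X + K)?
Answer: 98*I*√7 ≈ 259.28*I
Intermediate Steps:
L(X, K) = (-3 + K)/(K + X)
o(-7)*L(3, -4) = (14*√(-7))*((-3 - 4)/(-4 + 3)) = (14*(I*√7))*(-7/(-1)) = (14*I*√7)*(-1*(-7)) = (14*I*√7)*7 = 98*I*√7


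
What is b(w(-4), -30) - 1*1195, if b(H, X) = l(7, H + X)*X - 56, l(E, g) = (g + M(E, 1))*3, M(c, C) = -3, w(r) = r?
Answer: 2079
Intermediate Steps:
l(E, g) = -9 + 3*g (l(E, g) = (g - 3)*3 = (-3 + g)*3 = -9 + 3*g)
b(H, X) = -56 + X*(-9 + 3*H + 3*X) (b(H, X) = (-9 + 3*(H + X))*X - 56 = (-9 + (3*H + 3*X))*X - 56 = (-9 + 3*H + 3*X)*X - 56 = X*(-9 + 3*H + 3*X) - 56 = -56 + X*(-9 + 3*H + 3*X))
b(w(-4), -30) - 1*1195 = (-56 + 3*(-30)*(-3 - 4 - 30)) - 1*1195 = (-56 + 3*(-30)*(-37)) - 1195 = (-56 + 3330) - 1195 = 3274 - 1195 = 2079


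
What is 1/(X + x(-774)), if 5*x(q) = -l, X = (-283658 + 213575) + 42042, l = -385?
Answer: -1/27964 ≈ -3.5760e-5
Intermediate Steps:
X = -28041 (X = -70083 + 42042 = -28041)
x(q) = 77 (x(q) = (-1*(-385))/5 = (⅕)*385 = 77)
1/(X + x(-774)) = 1/(-28041 + 77) = 1/(-27964) = -1/27964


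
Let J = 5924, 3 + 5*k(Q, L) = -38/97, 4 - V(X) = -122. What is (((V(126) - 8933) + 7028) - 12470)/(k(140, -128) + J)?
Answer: -6910765/2872811 ≈ -2.4056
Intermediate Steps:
V(X) = 126 (V(X) = 4 - 1*(-122) = 4 + 122 = 126)
k(Q, L) = -329/485 (k(Q, L) = -3/5 + (-38/97)/5 = -3/5 + (-38*1/97)/5 = -3/5 + (1/5)*(-38/97) = -3/5 - 38/485 = -329/485)
(((V(126) - 8933) + 7028) - 12470)/(k(140, -128) + J) = (((126 - 8933) + 7028) - 12470)/(-329/485 + 5924) = ((-8807 + 7028) - 12470)/(2872811/485) = (-1779 - 12470)*(485/2872811) = -14249*485/2872811 = -6910765/2872811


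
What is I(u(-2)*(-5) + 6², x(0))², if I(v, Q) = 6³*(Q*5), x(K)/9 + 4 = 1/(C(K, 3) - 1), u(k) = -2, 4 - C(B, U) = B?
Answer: 1270209600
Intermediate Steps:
C(B, U) = 4 - B
x(K) = -36 + 9/(3 - K) (x(K) = -36 + 9/((4 - K) - 1) = -36 + 9/(3 - K))
I(v, Q) = 1080*Q (I(v, Q) = 216*(5*Q) = 1080*Q)
I(u(-2)*(-5) + 6², x(0))² = (1080*(9*(11 - 4*0)/(-3 + 0)))² = (1080*(9*(11 + 0)/(-3)))² = (1080*(9*(-⅓)*11))² = (1080*(-33))² = (-35640)² = 1270209600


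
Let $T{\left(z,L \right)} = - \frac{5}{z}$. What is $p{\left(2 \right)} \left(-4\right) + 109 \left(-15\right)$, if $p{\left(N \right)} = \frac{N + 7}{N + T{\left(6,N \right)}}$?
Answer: $- \frac{11661}{7} \approx -1665.9$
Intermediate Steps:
$p{\left(N \right)} = \frac{7 + N}{- \frac{5}{6} + N}$ ($p{\left(N \right)} = \frac{N + 7}{N - \frac{5}{6}} = \frac{7 + N}{N - \frac{5}{6}} = \frac{7 + N}{- \frac{5}{6} + N}$)
$p{\left(2 \right)} \left(-4\right) + 109 \left(-15\right) = \frac{6 \left(7 + 2\right)}{-5 + 6 \cdot 2} \left(-4\right) + 109 \left(-15\right) = 6 \frac{1}{-5 + 12} \cdot 9 \left(-4\right) - 1635 = 6 \cdot \frac{1}{7} \cdot 9 \left(-4\right) - 1635 = \frac{54}{7} \left(-4\right) - 1635 = - \frac{216}{7} - 1635 = - \frac{11661}{7}$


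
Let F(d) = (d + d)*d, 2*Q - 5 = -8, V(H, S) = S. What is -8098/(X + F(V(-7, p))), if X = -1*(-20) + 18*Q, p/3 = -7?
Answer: -8098/875 ≈ -9.2549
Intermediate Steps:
p = -21 (p = 3*(-7) = -21)
Q = -3/2 (Q = 5/2 + (½)*(-8) = 5/2 - 4 = -3/2 ≈ -1.5000)
F(d) = 2*d² (F(d) = (2*d)*d = 2*d²)
X = -7 (X = -1*(-20) + 18*(-3/2) = 20 - 27 = -7)
-8098/(X + F(V(-7, p))) = -8098/(-7 + 2*(-21)²) = -8098/(-7 + 2*441) = -8098/(-7 + 882) = -8098/875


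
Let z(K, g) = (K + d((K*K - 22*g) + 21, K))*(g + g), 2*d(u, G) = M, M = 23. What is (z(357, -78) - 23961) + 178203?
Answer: 96756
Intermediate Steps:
d(u, G) = 23/2 (d(u, G) = (1/2)*23 = 23/2)
z(K, g) = 2*g*(23/2 + K) (z(K, g) = (K + 23/2)*(g + g) = (23/2 + K)*(2*g) = 2*g*(23/2 + K))
(z(357, -78) - 23961) + 178203 = (-78*(23 + 2*357) - 23961) + 178203 = (-78*(23 + 714) - 23961) + 178203 = (-78*737 - 23961) + 178203 = (-57486 - 23961) + 178203 = -81447 + 178203 = 96756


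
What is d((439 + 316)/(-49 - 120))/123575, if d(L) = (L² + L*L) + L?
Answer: 202491/705885115 ≈ 0.00028686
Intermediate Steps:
d(L) = L + 2*L² (d(L) = (L² + L²) + L = 2*L² + L = L + 2*L²)
d((439 + 316)/(-49 - 120))/123575 = (((439 + 316)/(-49 - 120))*(1 + 2*((439 + 316)/(-49 - 120))))/123575 = ((755/(-169))*(1 + 2*(755/(-169))))*(1/123575) = ((755*(-1/169))*(1 + 2*(755*(-1/169))))*(1/123575) = -755*(1 + 2*(-755/169))/169*(1/123575) = -755*(1 - 1510/169)/169*(1/123575) = -755/169*(-1341/169)*(1/123575) = (1012455/28561)*(1/123575) = 202491/705885115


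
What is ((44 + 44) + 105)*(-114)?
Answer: -22002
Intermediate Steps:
((44 + 44) + 105)*(-114) = (88 + 105)*(-114) = 193*(-114) = -22002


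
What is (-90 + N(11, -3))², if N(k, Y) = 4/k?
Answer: 972196/121 ≈ 8034.7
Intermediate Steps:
(-90 + N(11, -3))² = (-90 + 4/11)² = (-986/11)² = 972196/121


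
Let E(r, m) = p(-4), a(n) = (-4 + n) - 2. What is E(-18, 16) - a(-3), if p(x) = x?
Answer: 5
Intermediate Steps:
a(n) = -6 + n
E(r, m) = -4
E(-18, 16) - a(-3) = -4 - (-6 - 3) = -4 - 1*(-9) = -4 + 9 = 5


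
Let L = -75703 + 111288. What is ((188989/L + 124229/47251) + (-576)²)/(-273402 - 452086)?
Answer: -139467605054291/304963747917620 ≈ -0.45732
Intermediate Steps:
L = 35585
((188989/L + 124229/47251) + (-576)²)/(-273402 - 452086) = ((188989/35585 + 124229/47251) + (-576)²)/(-273402 - 452086) = ((188989*(1/35585) + 124229*(1/47251)) + 331776)/(-725488) = ((188989/35585 + 124229/47251) + 331776)*(-1/725488) = (13350608204/1681426835 + 331776)*(-1/725488) = (557870420217164/1681426835)*(-1/725488) = -139467605054291/304963747917620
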